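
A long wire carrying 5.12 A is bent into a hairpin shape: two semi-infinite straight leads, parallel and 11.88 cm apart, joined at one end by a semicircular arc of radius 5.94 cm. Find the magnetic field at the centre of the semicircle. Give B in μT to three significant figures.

B ≈ 44.3 μT

The semicircular arc contributes B_arc = μ₀I·π/(4πR) = μ₀I/(4R) = 2.71×10⁻⁵ T.
Each semi-infinite lead is at perpendicular distance R = 0.0594 m from the centre, with the perpendicular foot at its near end, so it contributes μ₀I/(4πR); both point the same way, together 1.72×10⁻⁵ T.
Arc and leads all point the same direction: B = 2.71×10⁻⁵ + 1.72×10⁻⁵ = 4.43×10⁻⁵ T.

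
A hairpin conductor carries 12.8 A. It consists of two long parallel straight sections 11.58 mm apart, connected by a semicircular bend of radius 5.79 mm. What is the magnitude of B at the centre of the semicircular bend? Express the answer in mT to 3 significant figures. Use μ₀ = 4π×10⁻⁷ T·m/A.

B ≈ 1.14 mT

The semicircular arc contributes B_arc = μ₀I·π/(4πR) = μ₀I/(4R) = 6.95×10⁻⁴ T.
Each semi-infinite lead is at perpendicular distance R = 0.00579 m from the centre, with the perpendicular foot at its near end, so it contributes μ₀I/(4πR); both point the same way, together 4.42×10⁻⁴ T.
Arc and leads all point the same direction: B = 6.95×10⁻⁴ + 4.42×10⁻⁴ = 1.14×10⁻³ T.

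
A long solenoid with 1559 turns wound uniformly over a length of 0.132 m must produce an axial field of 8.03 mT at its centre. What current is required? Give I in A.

Inside a long solenoid B = μ₀nI with n = 1.181×10⁴ m⁻¹, so I = B/(μ₀n).
I = 8.03×10⁻³ / (4π×10⁻⁷ × 1.181×10⁴) = 0.541 A.

I ≈ 0.541 A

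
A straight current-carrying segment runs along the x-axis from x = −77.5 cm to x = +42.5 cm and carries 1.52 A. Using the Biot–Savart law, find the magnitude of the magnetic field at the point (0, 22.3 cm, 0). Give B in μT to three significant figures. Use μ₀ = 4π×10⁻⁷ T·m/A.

B ≈ 1.26 μT

For a finite straight segment, B = (μ₀I/4πd)(sinθ₁ + sinθ₂), where θ₁, θ₂ are the angles from the perpendicular to each end.
The perpendicular distance is d = 0.223 m; the end-offsets along the wire are a = 0.775 m and b = 0.425 m.
sinθ₁ = 0.775/√(0.775²+0.223²) = 0.9610; sinθ₂ = 0.425/√(0.425²+0.223²) = 0.8855.
B = (4π×10⁻⁷ × 1.52) / (4π × 0.223) × (0.9610 + 0.8855) = 1.26×10⁻⁶ T.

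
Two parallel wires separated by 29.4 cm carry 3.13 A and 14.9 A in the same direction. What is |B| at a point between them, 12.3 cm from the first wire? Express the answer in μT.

B ≈ 12.3 μT

Each long wire gives B = μ₀I/(2πd). Distances are d₁ = 0.123 m and d₂ = 0.171 m.
B₁ = 5.09×10⁻⁶ T, B₂ = 1.74×10⁻⁵ T.
Between parallel currents the two contributions point in opposite directions, so they subtract. B = |B₁ − B₂| = |5.09×10⁻⁶ − 1.74×10⁻⁵| = 1.23×10⁻⁵ T.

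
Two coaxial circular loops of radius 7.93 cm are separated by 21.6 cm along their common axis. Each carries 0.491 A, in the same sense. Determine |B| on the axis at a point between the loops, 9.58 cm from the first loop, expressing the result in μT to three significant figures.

B ≈ 1.66 μT

Each loop contributes B = μ₀IR²/[2(R²+z²)^(3/2)] on the axis, with z measured from that loop.
Loop 1 (z = 0.0958 m): B₁ = 1.01×10⁻⁶ T. Loop 2 (z = 0.1202 m): B₂ = 6.50×10⁻⁷ T.
The fields add: B = B₁ + B₂ = 1.66×10⁻⁶ T.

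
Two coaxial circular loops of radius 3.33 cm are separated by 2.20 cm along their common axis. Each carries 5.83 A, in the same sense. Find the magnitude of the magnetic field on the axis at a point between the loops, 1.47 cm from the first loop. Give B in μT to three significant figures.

Each loop contributes B = μ₀IR²/[2(R²+z²)^(3/2)] on the axis, with z measured from that loop.
Loop 1 (z = 0.0147 m): B₁ = 8.42×10⁻⁵ T. Loop 2 (z = 0.0073 m): B₂ = 1.03×10⁻⁴ T.
The fields add: B = B₁ + B₂ = 1.87×10⁻⁴ T.

B ≈ 187 μT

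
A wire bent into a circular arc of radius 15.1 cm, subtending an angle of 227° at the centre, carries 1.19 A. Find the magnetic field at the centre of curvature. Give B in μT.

B ≈ 3.12 μT

The Biot–Savart field of a circular arc at its centre is B = μ₀Iφ/(4πR), with φ = 3.962 rad.
B = (4π×10⁻⁷ × 1.19 × 3.962) / (4π × 0.151) = 3.12×10⁻⁶ T.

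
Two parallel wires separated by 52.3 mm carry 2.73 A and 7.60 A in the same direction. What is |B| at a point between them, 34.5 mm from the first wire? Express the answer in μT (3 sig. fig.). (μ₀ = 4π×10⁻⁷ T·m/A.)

Each long wire gives B = μ₀I/(2πd). Distances are d₁ = 0.0345 m and d₂ = 0.0178 m.
B₁ = 1.58×10⁻⁵ T, B₂ = 8.54×10⁻⁵ T.
Between parallel currents the two contributions point in opposite directions, so they subtract. B = |B₁ − B₂| = |1.58×10⁻⁵ − 8.54×10⁻⁵| = 6.96×10⁻⁵ T.

B ≈ 69.6 μT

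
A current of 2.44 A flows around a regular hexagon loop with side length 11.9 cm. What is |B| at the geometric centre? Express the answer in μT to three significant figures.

B ≈ 14.2 μT

Each side is a finite straight segment at perpendicular distance d = a/(2 tan(π/6)) = 0.1031 m from the centre, with end-angles ±π/6.
One side contributes B₁ = (μ₀I/4πd)·2 sin(π/6) = 2.37×10⁻⁶ T.
All 6 sides add in the same direction: B = 6 × 2.37×10⁻⁶ = 1.42×10⁻⁵ T.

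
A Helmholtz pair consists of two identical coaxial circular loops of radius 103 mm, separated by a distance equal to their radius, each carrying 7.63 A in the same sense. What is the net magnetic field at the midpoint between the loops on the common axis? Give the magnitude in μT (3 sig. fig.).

Each loop contributes B = μ₀IR²/[2(R²+z²)^(3/2)] on the axis, with z measured from that loop.
Loop 1 (z = 0.0515 m): B₁ = 3.33×10⁻⁵ T. Loop 2 (z = 0.0515 m): B₂ = 3.33×10⁻⁵ T.
The fields add: B = B₁ + B₂ = 6.66×10⁻⁵ T.

B ≈ 66.6 μT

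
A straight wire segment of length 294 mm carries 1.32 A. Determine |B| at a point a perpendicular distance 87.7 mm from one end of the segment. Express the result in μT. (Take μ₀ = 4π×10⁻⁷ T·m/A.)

B ≈ 1.44 μT

For a finite straight segment, B = (μ₀I/4πd)(sinθ₁ + sinθ₂), where θ₁, θ₂ are the angles from the perpendicular to each end.
The perpendicular foot is at one end, so the two end-offsets along the wire are 0 and L = 0.294 m.
sinθ₁ = 0/√(0²+0.0877²) = 0.0000; sinθ₂ = 0.294/√(0.294²+0.0877²) = 0.9583.
B = (4π×10⁻⁷ × 1.32) / (4π × 0.0877) × (0.0000 + 0.9583) = 1.44×10⁻⁶ T.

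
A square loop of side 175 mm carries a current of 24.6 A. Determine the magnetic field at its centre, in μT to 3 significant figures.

B ≈ 159 μT

Each side is a finite straight segment at perpendicular distance d = a/(2 tan(π/4)) = 0.0875 m from the centre, with end-angles ±π/4.
One side contributes B₁ = (μ₀I/4πd)·2 sin(π/4) = 3.98×10⁻⁵ T.
All 4 sides add in the same direction: B = 4 × 3.98×10⁻⁵ = 1.59×10⁻⁴ T.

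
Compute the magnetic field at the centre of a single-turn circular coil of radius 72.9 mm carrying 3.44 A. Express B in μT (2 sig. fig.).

B ≈ 30 μT

At the centre of a circular loop the Biot–Savart law gives B = μ₀I/(2R).
B = (4π×10⁻⁷ × 3.44) / (2 × 0.0729) = 2.96×10⁻⁵ T.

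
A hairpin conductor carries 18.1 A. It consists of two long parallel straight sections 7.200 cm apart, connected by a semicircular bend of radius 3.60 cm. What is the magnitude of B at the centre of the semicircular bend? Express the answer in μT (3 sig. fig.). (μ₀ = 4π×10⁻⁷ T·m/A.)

The semicircular arc contributes B_arc = μ₀I·π/(4πR) = μ₀I/(4R) = 1.58×10⁻⁴ T.
Each semi-infinite lead is at perpendicular distance R = 0.036 m from the centre, with the perpendicular foot at its near end, so it contributes μ₀I/(4πR); both point the same way, together 1.01×10⁻⁴ T.
Arc and leads all point the same direction: B = 1.58×10⁻⁴ + 1.01×10⁻⁴ = 2.59×10⁻⁴ T.

B ≈ 259 μT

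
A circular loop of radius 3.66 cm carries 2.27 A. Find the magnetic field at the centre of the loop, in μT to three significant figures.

At the centre of a circular loop the Biot–Savart law gives B = μ₀I/(2R).
B = (4π×10⁻⁷ × 2.27) / (2 × 0.0366) = 3.90×10⁻⁵ T.

B ≈ 39.0 μT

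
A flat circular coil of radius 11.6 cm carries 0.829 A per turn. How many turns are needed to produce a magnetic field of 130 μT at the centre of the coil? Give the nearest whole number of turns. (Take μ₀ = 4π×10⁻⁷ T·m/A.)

For an N-turn coil, B = Nμ₀I/(2R). A single turn gives B₁ = 4.49×10⁻⁶ T with R = 0.116 m.
N = B/B₁ = 1.30×10⁻⁴ / 4.49×10⁻⁶ = 28.95.

N = 29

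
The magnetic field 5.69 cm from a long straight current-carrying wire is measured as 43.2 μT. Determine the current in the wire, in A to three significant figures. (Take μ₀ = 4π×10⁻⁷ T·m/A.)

I ≈ 12.3 A

For a long straight wire B = μ₀I/(2πd), so I = 2πdB/μ₀.
I = 2π × 0.0569 × 4.32×10⁻⁵ / (4π×10⁻⁷) = 12.3 A.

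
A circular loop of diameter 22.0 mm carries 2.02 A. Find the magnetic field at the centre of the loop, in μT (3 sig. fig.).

At the centre of a circular loop the Biot–Savart law gives B = μ₀I/(2R) (so R = 0.011 m).
B = (4π×10⁻⁷ × 2.02) / (2 × 0.011) = 1.15×10⁻⁴ T.

B ≈ 115 μT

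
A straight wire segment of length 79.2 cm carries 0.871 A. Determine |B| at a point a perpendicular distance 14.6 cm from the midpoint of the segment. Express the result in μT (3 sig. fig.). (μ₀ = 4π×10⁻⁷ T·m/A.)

For a finite straight segment, B = (μ₀I/4πd)(sinθ₁ + sinθ₂), where θ₁, θ₂ are the angles from the perpendicular to each end.
The perpendicular from the point meets the wire at its midpoint, so each end is L/2 = 0.396 m away along the wire.
sinθ₁ = 0.396/√(0.396²+0.146²) = 0.9383; sinθ₂ = 0.396/√(0.396²+0.146²) = 0.9383.
B = (4π×10⁻⁷ × 0.871) / (4π × 0.146) × (0.9383 + 0.9383) = 1.12×10⁻⁶ T.

B ≈ 1.12 μT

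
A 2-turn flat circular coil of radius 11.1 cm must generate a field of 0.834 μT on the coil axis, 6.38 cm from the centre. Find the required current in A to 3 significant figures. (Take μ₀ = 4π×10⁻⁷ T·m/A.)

I ≈ 0.113 A

For an N-turn coil, B = Nμ₀IR²/[2(R²+z²)^(3/2)] with R = 0.111 m, z = 0.0638 m, so I = 2B(R²+z²)^(3/2)/(Nμ₀R²) = 2 × 8.34×10⁻⁷ × 2.10×10⁻³ / (2 × 4π×10⁻⁷ × 0.01232) = 0.113 A.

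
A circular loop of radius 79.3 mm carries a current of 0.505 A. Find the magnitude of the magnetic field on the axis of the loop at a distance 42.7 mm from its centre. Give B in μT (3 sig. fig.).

B ≈ 2.73 μT

On the axis of a circular loop, B = μ₀IR² / [2(R²+z²)^(3/2)].
R² + z² = (0.0793)² + (0.0427)² = 0.008112 m², and (R²+z²)^(3/2) = 7.31×10⁻⁴ m³.
B = (4π×10⁻⁷ × 0.505 × 0.006288) / (2 × 7.31×10⁻⁴) = 2.73×10⁻⁶ T.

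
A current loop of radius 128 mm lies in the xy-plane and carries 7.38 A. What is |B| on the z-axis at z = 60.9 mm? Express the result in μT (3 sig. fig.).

B ≈ 26.7 μT

On the axis of a circular loop, B = μ₀IR² / [2(R²+z²)^(3/2)].
R² + z² = (0.128)² + (0.0609)² = 0.02009 m², and (R²+z²)^(3/2) = 2.85×10⁻³ m³.
B = (4π×10⁻⁷ × 7.38 × 0.01638) / (2 × 2.85×10⁻³) = 2.67×10⁻⁵ T.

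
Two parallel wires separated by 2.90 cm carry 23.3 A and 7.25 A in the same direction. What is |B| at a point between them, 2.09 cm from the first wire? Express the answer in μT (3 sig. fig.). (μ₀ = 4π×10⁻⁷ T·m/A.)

B ≈ 44.0 μT

Each long wire gives B = μ₀I/(2πd). Distances are d₁ = 0.0209 m and d₂ = 0.0081 m.
B₁ = 2.23×10⁻⁴ T, B₂ = 1.79×10⁻⁴ T.
Between parallel currents the two contributions point in opposite directions, so they subtract. B = |B₁ − B₂| = |2.23×10⁻⁴ − 1.79×10⁻⁴| = 4.40×10⁻⁵ T.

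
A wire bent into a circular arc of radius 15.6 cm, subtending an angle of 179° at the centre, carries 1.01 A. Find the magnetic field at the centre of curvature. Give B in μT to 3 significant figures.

B ≈ 2.02 μT

The Biot–Savart field of a circular arc at its centre is B = μ₀Iφ/(4πR), with φ = 3.124 rad.
B = (4π×10⁻⁷ × 1.01 × 3.124) / (4π × 0.156) = 2.02×10⁻⁶ T.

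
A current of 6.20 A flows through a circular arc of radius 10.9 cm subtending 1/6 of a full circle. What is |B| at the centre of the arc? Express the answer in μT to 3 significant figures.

B ≈ 5.96 μT

The Biot–Savart field of a circular arc at its centre is B = μ₀Iφ/(4πR), with φ = 1.047 rad.
B = (4π×10⁻⁷ × 6.20 × 1.047) / (4π × 0.109) = 5.96×10⁻⁶ T.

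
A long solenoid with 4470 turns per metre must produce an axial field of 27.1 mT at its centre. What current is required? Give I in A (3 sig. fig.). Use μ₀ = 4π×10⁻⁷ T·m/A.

Inside a long solenoid B = μ₀nI with n = 4470 m⁻¹, so I = B/(μ₀n).
I = 2.71×10⁻² / (4π×10⁻⁷ × 4470) = 4.82 A.

I ≈ 4.82 A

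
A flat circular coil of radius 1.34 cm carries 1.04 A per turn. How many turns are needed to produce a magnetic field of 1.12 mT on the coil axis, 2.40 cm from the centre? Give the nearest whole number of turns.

N = 198

For an N-turn coil, B = Nμ₀IR²/[2(R²+z²)^(3/2)]. A single turn gives B₁ = 5.65×10⁻⁶ T with R = 0.0134 m, z = 0.024 m.
N = B/B₁ = 1.12×10⁻³ / 5.65×10⁻⁶ = 198.24.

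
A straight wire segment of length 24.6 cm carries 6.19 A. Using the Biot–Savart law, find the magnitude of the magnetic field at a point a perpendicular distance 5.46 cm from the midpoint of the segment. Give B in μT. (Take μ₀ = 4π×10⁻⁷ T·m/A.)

For a finite straight segment, B = (μ₀I/4πd)(sinθ₁ + sinθ₂), where θ₁, θ₂ are the angles from the perpendicular to each end.
The perpendicular from the point meets the wire at its midpoint, so each end is L/2 = 0.123 m away along the wire.
sinθ₁ = 0.123/√(0.123²+0.0546²) = 0.9140; sinθ₂ = 0.123/√(0.123²+0.0546²) = 0.9140.
B = (4π×10⁻⁷ × 6.19) / (4π × 0.0546) × (0.9140 + 0.9140) = 2.07×10⁻⁵ T.

B ≈ 20.7 μT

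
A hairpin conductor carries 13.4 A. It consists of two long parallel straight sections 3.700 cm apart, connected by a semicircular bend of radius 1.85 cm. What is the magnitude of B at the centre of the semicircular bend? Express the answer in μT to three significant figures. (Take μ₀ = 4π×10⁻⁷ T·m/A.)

B ≈ 372 μT

The semicircular arc contributes B_arc = μ₀I·π/(4πR) = μ₀I/(4R) = 2.28×10⁻⁴ T.
Each semi-infinite lead is at perpendicular distance R = 0.0185 m from the centre, with the perpendicular foot at its near end, so it contributes μ₀I/(4πR); both point the same way, together 1.45×10⁻⁴ T.
Arc and leads all point the same direction: B = 2.28×10⁻⁴ + 1.45×10⁻⁴ = 3.72×10⁻⁴ T.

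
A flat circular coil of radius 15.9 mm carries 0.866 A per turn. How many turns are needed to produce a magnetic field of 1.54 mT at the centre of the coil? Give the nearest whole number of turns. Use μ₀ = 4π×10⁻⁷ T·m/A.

N = 45

For an N-turn coil, B = Nμ₀I/(2R). A single turn gives B₁ = 3.42×10⁻⁵ T with R = 0.0159 m.
N = B/B₁ = 1.54×10⁻³ / 3.42×10⁻⁵ = 45.00.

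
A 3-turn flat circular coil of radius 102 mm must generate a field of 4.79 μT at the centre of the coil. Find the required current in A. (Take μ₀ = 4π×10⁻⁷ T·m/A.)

I ≈ 0.259 A

For an N-turn coil, B = Nμ₀I/(2R) with R = 0.102 m, so I = 2RB/(Nμ₀) = 2 × 0.102 × 4.79×10⁻⁶ / (3 × 4π×10⁻⁷) = 0.259 A.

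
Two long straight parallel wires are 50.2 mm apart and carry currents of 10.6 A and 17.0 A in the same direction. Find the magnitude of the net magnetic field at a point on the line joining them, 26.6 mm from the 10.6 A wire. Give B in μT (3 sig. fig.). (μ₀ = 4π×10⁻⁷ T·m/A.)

B ≈ 64.4 μT

Each long wire gives B = μ₀I/(2πd). Distances are d₁ = 0.0266 m and d₂ = 0.0236 m.
B₁ = 7.97×10⁻⁵ T, B₂ = 1.44×10⁻⁴ T.
Between parallel currents the two contributions point in opposite directions, so they subtract. B = |B₁ − B₂| = |7.97×10⁻⁵ − 1.44×10⁻⁴| = 6.44×10⁻⁵ T.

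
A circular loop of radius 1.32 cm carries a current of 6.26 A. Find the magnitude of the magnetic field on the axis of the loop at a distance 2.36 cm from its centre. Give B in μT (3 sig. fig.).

B ≈ 34.7 μT

On the axis of a circular loop, B = μ₀IR² / [2(R²+z²)^(3/2)].
R² + z² = (0.0132)² + (0.0236)² = 0.0007312 m², and (R²+z²)^(3/2) = 1.98×10⁻⁵ m³.
B = (4π×10⁻⁷ × 6.26 × 0.0001742) / (2 × 1.98×10⁻⁵) = 3.47×10⁻⁵ T.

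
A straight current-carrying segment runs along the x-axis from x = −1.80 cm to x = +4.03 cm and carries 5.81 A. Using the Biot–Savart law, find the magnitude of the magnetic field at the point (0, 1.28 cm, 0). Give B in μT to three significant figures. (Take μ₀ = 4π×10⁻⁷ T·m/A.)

B ≈ 80.3 μT

For a finite straight segment, B = (μ₀I/4πd)(sinθ₁ + sinθ₂), where θ₁, θ₂ are the angles from the perpendicular to each end.
The perpendicular distance is d = 0.0128 m; the end-offsets along the wire are a = 0.018 m and b = 0.0403 m.
sinθ₁ = 0.018/√(0.018²+0.0128²) = 0.8150; sinθ₂ = 0.0403/√(0.0403²+0.0128²) = 0.9531.
B = (4π×10⁻⁷ × 5.81) / (4π × 0.0128) × (0.8150 + 0.9531) = 8.03×10⁻⁵ T.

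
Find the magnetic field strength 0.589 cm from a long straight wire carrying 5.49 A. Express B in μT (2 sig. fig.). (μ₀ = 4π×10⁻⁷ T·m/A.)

For an infinitely long straight wire, B = μ₀I/(2πd).
B = (4π×10⁻⁷ × 5.49) / (2π × 0.00589) = 1.86×10⁻⁴ T.

B ≈ 190 μT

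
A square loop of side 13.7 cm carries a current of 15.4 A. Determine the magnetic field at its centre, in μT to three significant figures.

Each side is a finite straight segment at perpendicular distance d = a/(2 tan(π/4)) = 0.0685 m from the centre, with end-angles ±π/4.
One side contributes B₁ = (μ₀I/4πd)·2 sin(π/4) = 3.18×10⁻⁵ T.
All 4 sides add in the same direction: B = 4 × 3.18×10⁻⁵ = 1.27×10⁻⁴ T.

B ≈ 127 μT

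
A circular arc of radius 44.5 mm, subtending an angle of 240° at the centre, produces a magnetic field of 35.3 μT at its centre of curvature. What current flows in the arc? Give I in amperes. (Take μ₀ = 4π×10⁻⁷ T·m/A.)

For a circular arc, B = μ₀Iφ/(4πR) with φ in radians; here φ = 4.189 rad.
So I = 4πRB/(μ₀φ) = 4π × 0.0445 × 3.53×10⁻⁵ / (4π×10⁻⁷ × 4.189) = 3.75 A.

I ≈ 3.75 A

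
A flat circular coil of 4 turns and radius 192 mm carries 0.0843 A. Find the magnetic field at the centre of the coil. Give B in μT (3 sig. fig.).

For an N-turn flat coil, B = Nμ₀I/(2R) with R = 0.192 m.
B = 4 × 2.76×10⁻⁷ T = 1.10×10⁻⁶ T.

B ≈ 1.10 μT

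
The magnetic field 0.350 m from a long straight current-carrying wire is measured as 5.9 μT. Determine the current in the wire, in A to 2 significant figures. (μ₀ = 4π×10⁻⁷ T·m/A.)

For a long straight wire B = μ₀I/(2πd), so I = 2πdB/μ₀.
I = 2π × 0.35 × 5.90×10⁻⁶ / (4π×10⁻⁷) = 10.3 A.

I ≈ 10 A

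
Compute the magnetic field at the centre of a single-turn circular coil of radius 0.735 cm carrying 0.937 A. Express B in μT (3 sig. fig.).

B ≈ 80.1 μT

At the centre of a circular loop the Biot–Savart law gives B = μ₀I/(2R).
B = (4π×10⁻⁷ × 0.937) / (2 × 0.00735) = 8.01×10⁻⁵ T.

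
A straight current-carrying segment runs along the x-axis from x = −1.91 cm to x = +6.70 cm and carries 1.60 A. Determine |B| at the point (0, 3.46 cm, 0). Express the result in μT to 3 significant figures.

For a finite straight segment, B = (μ₀I/4πd)(sinθ₁ + sinθ₂), where θ₁, θ₂ are the angles from the perpendicular to each end.
The perpendicular distance is d = 0.0346 m; the end-offsets along the wire are a = 0.0191 m and b = 0.067 m.
sinθ₁ = 0.0191/√(0.0191²+0.0346²) = 0.4833; sinθ₂ = 0.067/√(0.067²+0.0346²) = 0.8885.
B = (4π×10⁻⁷ × 1.60) / (4π × 0.0346) × (0.4833 + 0.8885) = 6.34×10⁻⁶ T.

B ≈ 6.34 μT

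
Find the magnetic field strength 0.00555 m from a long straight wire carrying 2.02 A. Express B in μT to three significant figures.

B ≈ 72.8 μT

For an infinitely long straight wire, B = μ₀I/(2πd).
B = (4π×10⁻⁷ × 2.02) / (2π × 0.00555) = 7.28×10⁻⁵ T.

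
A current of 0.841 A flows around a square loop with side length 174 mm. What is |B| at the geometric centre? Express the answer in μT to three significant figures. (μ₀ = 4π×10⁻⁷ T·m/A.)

B ≈ 5.47 μT

Each side is a finite straight segment at perpendicular distance d = a/(2 tan(π/4)) = 0.087 m from the centre, with end-angles ±π/4.
One side contributes B₁ = (μ₀I/4πd)·2 sin(π/4) = 1.37×10⁻⁶ T.
All 4 sides add in the same direction: B = 4 × 1.37×10⁻⁶ = 5.47×10⁻⁶ T.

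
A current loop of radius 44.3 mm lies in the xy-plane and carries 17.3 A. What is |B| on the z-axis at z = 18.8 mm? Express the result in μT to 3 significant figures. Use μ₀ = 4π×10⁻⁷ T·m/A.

B ≈ 191 μT

On the axis of a circular loop, B = μ₀IR² / [2(R²+z²)^(3/2)].
R² + z² = (0.0443)² + (0.0188)² = 0.002316 m², and (R²+z²)^(3/2) = 1.11×10⁻⁴ m³.
B = (4π×10⁻⁷ × 17.3 × 0.001962) / (2 × 1.11×10⁻⁴) = 1.91×10⁻⁴ T.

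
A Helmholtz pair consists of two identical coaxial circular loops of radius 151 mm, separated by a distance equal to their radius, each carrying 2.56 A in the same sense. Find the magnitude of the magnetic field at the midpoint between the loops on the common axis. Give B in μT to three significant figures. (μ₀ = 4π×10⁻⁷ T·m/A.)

Each loop contributes B = μ₀IR²/[2(R²+z²)^(3/2)] on the axis, with z measured from that loop.
Loop 1 (z = 0.0755 m): B₁ = 7.62×10⁻⁶ T. Loop 2 (z = 0.0755 m): B₂ = 7.62×10⁻⁶ T.
The fields add: B = B₁ + B₂ = 1.52×10⁻⁵ T.

B ≈ 15.2 μT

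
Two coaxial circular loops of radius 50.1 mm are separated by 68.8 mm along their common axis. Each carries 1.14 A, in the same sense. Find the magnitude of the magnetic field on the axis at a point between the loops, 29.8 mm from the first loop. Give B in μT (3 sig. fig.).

Each loop contributes B = μ₀IR²/[2(R²+z²)^(3/2)] on the axis, with z measured from that loop.
Loop 1 (z = 0.0298 m): B₁ = 9.08×10⁻⁶ T. Loop 2 (z = 0.039 m): B₂ = 7.02×10⁻⁶ T.
The fields add: B = B₁ + B₂ = 1.61×10⁻⁵ T.

B ≈ 16.1 μT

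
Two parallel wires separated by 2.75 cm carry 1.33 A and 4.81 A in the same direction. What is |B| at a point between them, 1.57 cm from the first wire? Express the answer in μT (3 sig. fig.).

B ≈ 64.6 μT

Each long wire gives B = μ₀I/(2πd). Distances are d₁ = 0.0157 m and d₂ = 0.0118 m.
B₁ = 1.69×10⁻⁵ T, B₂ = 8.15×10⁻⁵ T.
Between parallel currents the two contributions point in opposite directions, so they subtract. B = |B₁ − B₂| = |1.69×10⁻⁵ − 8.15×10⁻⁵| = 6.46×10⁻⁵ T.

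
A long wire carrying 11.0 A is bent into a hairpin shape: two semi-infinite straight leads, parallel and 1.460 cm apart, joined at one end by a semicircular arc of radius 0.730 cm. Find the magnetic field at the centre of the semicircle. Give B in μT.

The semicircular arc contributes B_arc = μ₀I·π/(4πR) = μ₀I/(4R) = 4.73×10⁻⁴ T.
Each semi-infinite lead is at perpendicular distance R = 0.0073 m from the centre, with the perpendicular foot at its near end, so it contributes μ₀I/(4πR); both point the same way, together 3.01×10⁻⁴ T.
Arc and leads all point the same direction: B = 4.73×10⁻⁴ + 3.01×10⁻⁴ = 7.75×10⁻⁴ T.

B ≈ 775 μT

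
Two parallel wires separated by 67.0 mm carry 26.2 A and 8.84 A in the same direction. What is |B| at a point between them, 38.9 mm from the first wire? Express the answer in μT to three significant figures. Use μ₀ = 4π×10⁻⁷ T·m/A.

Each long wire gives B = μ₀I/(2πd). Distances are d₁ = 0.0389 m and d₂ = 0.0281 m.
B₁ = 1.35×10⁻⁴ T, B₂ = 6.29×10⁻⁵ T.
Between parallel currents the two contributions point in opposite directions, so they subtract. B = |B₁ − B₂| = |1.35×10⁻⁴ − 6.29×10⁻⁵| = 7.18×10⁻⁵ T.

B ≈ 71.8 μT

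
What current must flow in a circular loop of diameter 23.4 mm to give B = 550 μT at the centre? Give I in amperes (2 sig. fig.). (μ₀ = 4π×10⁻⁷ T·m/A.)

At the centre of a circular loop B = μ₀I/(2R), so I = 2RB/μ₀.
With R = 0.0117 m, I = 2 × 0.0117 × 5.50×10⁻⁴ / (4π×10⁻⁷) = 10.2 A.

I ≈ 10 A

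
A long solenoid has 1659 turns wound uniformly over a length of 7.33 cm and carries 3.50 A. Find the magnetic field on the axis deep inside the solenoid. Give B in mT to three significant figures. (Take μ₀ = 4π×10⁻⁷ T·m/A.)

Inside a long solenoid, B = μ₀nI with n = 2.263×10⁴ turns/m.
B = 4π×10⁻⁷ × 2.263×10⁴ × 3.50 = 9.95×10⁻² T.

B ≈ 99.5 mT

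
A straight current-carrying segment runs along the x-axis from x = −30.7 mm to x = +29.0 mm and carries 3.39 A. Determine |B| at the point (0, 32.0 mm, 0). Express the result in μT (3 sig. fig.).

For a finite straight segment, B = (μ₀I/4πd)(sinθ₁ + sinθ₂), where θ₁, θ₂ are the angles from the perpendicular to each end.
The perpendicular distance is d = 0.032 m; the end-offsets along the wire are a = 0.0307 m and b = 0.029 m.
sinθ₁ = 0.0307/√(0.0307²+0.032²) = 0.6923; sinθ₂ = 0.029/√(0.029²+0.032²) = 0.6715.
B = (4π×10⁻⁷ × 3.39) / (4π × 0.032) × (0.6923 + 0.6715) = 1.44×10⁻⁵ T.

B ≈ 14.4 μT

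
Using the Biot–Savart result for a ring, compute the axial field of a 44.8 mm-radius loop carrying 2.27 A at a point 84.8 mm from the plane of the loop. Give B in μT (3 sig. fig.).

On the axis of a circular loop, B = μ₀IR² / [2(R²+z²)^(3/2)].
R² + z² = (0.0448)² + (0.0848)² = 0.009198 m², and (R²+z²)^(3/2) = 8.82×10⁻⁴ m³.
B = (4π×10⁻⁷ × 2.27 × 0.002007) / (2 × 8.82×10⁻⁴) = 3.25×10⁻⁶ T.

B ≈ 3.25 μT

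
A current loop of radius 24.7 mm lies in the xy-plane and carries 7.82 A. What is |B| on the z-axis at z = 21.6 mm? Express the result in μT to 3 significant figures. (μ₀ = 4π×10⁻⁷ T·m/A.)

B ≈ 84.9 μT

On the axis of a circular loop, B = μ₀IR² / [2(R²+z²)^(3/2)].
R² + z² = (0.0247)² + (0.0216)² = 0.001077 m², and (R²+z²)^(3/2) = 3.53×10⁻⁵ m³.
B = (4π×10⁻⁷ × 7.82 × 0.0006101) / (2 × 3.53×10⁻⁵) = 8.49×10⁻⁵ T.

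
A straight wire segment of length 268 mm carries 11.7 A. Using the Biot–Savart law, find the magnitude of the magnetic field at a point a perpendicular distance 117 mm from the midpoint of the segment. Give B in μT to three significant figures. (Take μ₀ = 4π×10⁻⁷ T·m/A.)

B ≈ 15.1 μT

For a finite straight segment, B = (μ₀I/4πd)(sinθ₁ + sinθ₂), where θ₁, θ₂ are the angles from the perpendicular to each end.
The perpendicular from the point meets the wire at its midpoint, so each end is L/2 = 0.134 m away along the wire.
sinθ₁ = 0.134/√(0.134²+0.117²) = 0.7533; sinθ₂ = 0.134/√(0.134²+0.117²) = 0.7533.
B = (4π×10⁻⁷ × 11.7) / (4π × 0.117) × (0.7533 + 0.7533) = 1.51×10⁻⁵ T.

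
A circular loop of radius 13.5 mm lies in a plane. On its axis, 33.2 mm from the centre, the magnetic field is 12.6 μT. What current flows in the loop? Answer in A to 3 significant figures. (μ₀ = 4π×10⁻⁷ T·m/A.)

I ≈ 5.07 A

On the axis of a loop, B = μ₀IR²/[2(R²+z²)^(3/2)], so I = 2B(R²+z²)^(3/2)/(μ₀R²).
R² + z² = 0.0001822 + 0.001102 = 0.001284 m²; raised to 3/2 gives 4.60×10⁻⁵ m³.
I = 2 × 1.26×10⁻⁵ × 4.60×10⁻⁵ / (1.26×10⁻⁶ × 0.0001822) = 5.07 A.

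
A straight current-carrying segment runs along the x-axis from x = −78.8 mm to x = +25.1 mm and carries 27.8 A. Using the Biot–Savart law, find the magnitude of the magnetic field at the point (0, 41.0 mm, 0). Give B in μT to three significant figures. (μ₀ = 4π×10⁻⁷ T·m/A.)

B ≈ 95.6 μT

For a finite straight segment, B = (μ₀I/4πd)(sinθ₁ + sinθ₂), where θ₁, θ₂ are the angles from the perpendicular to each end.
The perpendicular distance is d = 0.041 m; the end-offsets along the wire are a = 0.0788 m and b = 0.0251 m.
sinθ₁ = 0.0788/√(0.0788²+0.041²) = 0.8871; sinθ₂ = 0.0251/√(0.0251²+0.041²) = 0.5221.
B = (4π×10⁻⁷ × 27.8) / (4π × 0.041) × (0.8871 + 0.5221) = 9.56×10⁻⁵ T.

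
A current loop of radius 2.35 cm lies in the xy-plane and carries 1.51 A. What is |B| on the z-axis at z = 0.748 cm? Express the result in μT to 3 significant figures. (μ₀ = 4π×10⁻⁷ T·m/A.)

On the axis of a circular loop, B = μ₀IR² / [2(R²+z²)^(3/2)].
R² + z² = (0.0235)² + (0.00748)² = 0.0006082 m², and (R²+z²)^(3/2) = 1.50×10⁻⁵ m³.
B = (4π×10⁻⁷ × 1.51 × 0.0005523) / (2 × 1.50×10⁻⁵) = 3.49×10⁻⁵ T.

B ≈ 34.9 μT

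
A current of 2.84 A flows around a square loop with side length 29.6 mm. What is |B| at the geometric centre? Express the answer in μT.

Each side is a finite straight segment at perpendicular distance d = a/(2 tan(π/4)) = 0.0148 m from the centre, with end-angles ±π/4.
One side contributes B₁ = (μ₀I/4πd)·2 sin(π/4) = 2.71×10⁻⁵ T.
All 4 sides add in the same direction: B = 4 × 2.71×10⁻⁵ = 1.09×10⁻⁴ T.

B ≈ 109 μT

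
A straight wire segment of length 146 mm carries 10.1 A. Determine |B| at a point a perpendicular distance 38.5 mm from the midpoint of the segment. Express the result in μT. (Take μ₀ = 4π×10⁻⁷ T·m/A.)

B ≈ 46.4 μT

For a finite straight segment, B = (μ₀I/4πd)(sinθ₁ + sinθ₂), where θ₁, θ₂ are the angles from the perpendicular to each end.
The perpendicular from the point meets the wire at its midpoint, so each end is L/2 = 0.073 m away along the wire.
sinθ₁ = 0.073/√(0.073²+0.0385²) = 0.8845; sinθ₂ = 0.073/√(0.073²+0.0385²) = 0.8845.
B = (4π×10⁻⁷ × 10.1) / (4π × 0.0385) × (0.8845 + 0.8845) = 4.64×10⁻⁵ T.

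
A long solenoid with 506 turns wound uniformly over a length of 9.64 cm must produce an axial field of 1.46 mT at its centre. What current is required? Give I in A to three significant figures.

I ≈ 0.221 A

Inside a long solenoid B = μ₀nI with n = 5249 m⁻¹, so I = B/(μ₀n).
I = 1.46×10⁻³ / (4π×10⁻⁷ × 5249) = 0.221 A.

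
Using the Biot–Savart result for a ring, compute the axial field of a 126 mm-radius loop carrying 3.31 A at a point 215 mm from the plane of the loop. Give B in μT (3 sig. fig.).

On the axis of a circular loop, B = μ₀IR² / [2(R²+z²)^(3/2)].
R² + z² = (0.126)² + (0.215)² = 0.0621 m², and (R²+z²)^(3/2) = 1.55×10⁻² m³.
B = (4π×10⁻⁷ × 3.31 × 0.01588) / (2 × 1.55×10⁻²) = 2.13×10⁻⁶ T.

B ≈ 2.13 μT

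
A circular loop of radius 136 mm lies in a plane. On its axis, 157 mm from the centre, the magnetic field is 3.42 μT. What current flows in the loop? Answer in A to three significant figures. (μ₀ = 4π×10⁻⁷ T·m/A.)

On the axis of a loop, B = μ₀IR²/[2(R²+z²)^(3/2)], so I = 2B(R²+z²)^(3/2)/(μ₀R²).
R² + z² = 0.0185 + 0.02465 = 0.04315 m²; raised to 3/2 gives 8.96×10⁻³ m³.
I = 2 × 3.42×10⁻⁶ × 8.96×10⁻³ / (1.26×10⁻⁶ × 0.0185) = 2.64 A.

I ≈ 2.64 A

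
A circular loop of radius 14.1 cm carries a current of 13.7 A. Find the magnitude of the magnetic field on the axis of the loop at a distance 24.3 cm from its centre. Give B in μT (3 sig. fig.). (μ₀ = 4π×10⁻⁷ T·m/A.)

On the axis of a circular loop, B = μ₀IR² / [2(R²+z²)^(3/2)].
R² + z² = (0.141)² + (0.243)² = 0.07893 m², and (R²+z²)^(3/2) = 2.22×10⁻² m³.
B = (4π×10⁻⁷ × 13.7 × 0.01988) / (2 × 2.22×10⁻²) = 7.72×10⁻⁶ T.

B ≈ 7.72 μT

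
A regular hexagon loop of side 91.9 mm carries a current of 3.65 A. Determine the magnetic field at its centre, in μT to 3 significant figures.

B ≈ 27.5 μT

Each side is a finite straight segment at perpendicular distance d = a/(2 tan(π/6)) = 0.07959 m from the centre, with end-angles ±π/6.
One side contributes B₁ = (μ₀I/4πd)·2 sin(π/6) = 4.59×10⁻⁶ T.
All 6 sides add in the same direction: B = 6 × 4.59×10⁻⁶ = 2.75×10⁻⁵ T.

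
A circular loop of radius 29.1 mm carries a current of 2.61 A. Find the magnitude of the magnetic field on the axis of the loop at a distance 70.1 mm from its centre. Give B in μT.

B ≈ 3.18 μT

On the axis of a circular loop, B = μ₀IR² / [2(R²+z²)^(3/2)].
R² + z² = (0.0291)² + (0.0701)² = 0.005761 m², and (R²+z²)^(3/2) = 4.37×10⁻⁴ m³.
B = (4π×10⁻⁷ × 2.61 × 0.0008468) / (2 × 4.37×10⁻⁴) = 3.18×10⁻⁶ T.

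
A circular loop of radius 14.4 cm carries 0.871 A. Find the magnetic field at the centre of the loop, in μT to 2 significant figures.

B ≈ 3.8 μT

At the centre of a circular loop the Biot–Savart law gives B = μ₀I/(2R).
B = (4π×10⁻⁷ × 0.871) / (2 × 0.144) = 3.80×10⁻⁶ T.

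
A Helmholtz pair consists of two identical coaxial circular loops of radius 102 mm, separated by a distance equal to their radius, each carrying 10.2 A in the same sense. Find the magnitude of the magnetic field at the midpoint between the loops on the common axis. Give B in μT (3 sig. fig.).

B ≈ 89.9 μT

Each loop contributes B = μ₀IR²/[2(R²+z²)^(3/2)] on the axis, with z measured from that loop.
Loop 1 (z = 0.051 m): B₁ = 4.50×10⁻⁵ T. Loop 2 (z = 0.051 m): B₂ = 4.50×10⁻⁵ T.
The fields add: B = B₁ + B₂ = 8.99×10⁻⁵ T.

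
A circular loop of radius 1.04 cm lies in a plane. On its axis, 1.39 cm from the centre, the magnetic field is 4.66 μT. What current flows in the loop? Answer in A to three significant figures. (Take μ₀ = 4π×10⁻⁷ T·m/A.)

I ≈ 0.359 A

On the axis of a loop, B = μ₀IR²/[2(R²+z²)^(3/2)], so I = 2B(R²+z²)^(3/2)/(μ₀R²).
R² + z² = 0.0001082 + 0.0001932 = 0.0003014 m²; raised to 3/2 gives 5.23×10⁻⁶ m³.
I = 2 × 4.66×10⁻⁶ × 5.23×10⁻⁶ / (1.26×10⁻⁶ × 0.0001082) = 0.359 A.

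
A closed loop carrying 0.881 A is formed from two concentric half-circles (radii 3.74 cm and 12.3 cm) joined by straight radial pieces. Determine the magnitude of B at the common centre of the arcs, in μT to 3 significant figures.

The radial connectors point toward the centre, so dl × r̂ = 0 and they contribute nothing.
Each semicircle gives μ₀I/(4R): inner arc 7.40×10⁻⁶ T, outer arc 2.25×10⁻⁶ T.
The two arcs carry current in opposite angular senses, so their fields oppose: B = |7.40×10⁻⁶ − 2.25×10⁻⁶| = 5.15×10⁻⁶ T.

B ≈ 5.15 μT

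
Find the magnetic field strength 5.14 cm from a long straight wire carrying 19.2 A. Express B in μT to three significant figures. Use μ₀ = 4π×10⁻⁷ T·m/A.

B ≈ 74.7 μT

For an infinitely long straight wire, B = μ₀I/(2πd).
B = (4π×10⁻⁷ × 19.2) / (2π × 0.0514) = 7.47×10⁻⁵ T.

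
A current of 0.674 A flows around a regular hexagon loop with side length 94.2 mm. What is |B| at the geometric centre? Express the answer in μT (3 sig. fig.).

B ≈ 4.96 μT

Each side is a finite straight segment at perpendicular distance d = a/(2 tan(π/6)) = 0.08158 m from the centre, with end-angles ±π/6.
One side contributes B₁ = (μ₀I/4πd)·2 sin(π/6) = 8.26×10⁻⁷ T.
All 6 sides add in the same direction: B = 6 × 8.26×10⁻⁷ = 4.96×10⁻⁶ T.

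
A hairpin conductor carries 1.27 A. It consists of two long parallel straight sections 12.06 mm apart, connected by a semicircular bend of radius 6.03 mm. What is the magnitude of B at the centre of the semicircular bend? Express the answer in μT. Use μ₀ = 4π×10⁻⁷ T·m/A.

The semicircular arc contributes B_arc = μ₀I·π/(4πR) = μ₀I/(4R) = 6.62×10⁻⁵ T.
Each semi-infinite lead is at perpendicular distance R = 0.00603 m from the centre, with the perpendicular foot at its near end, so it contributes μ₀I/(4πR); both point the same way, together 4.21×10⁻⁵ T.
Arc and leads all point the same direction: B = 6.62×10⁻⁵ + 4.21×10⁻⁵ = 1.08×10⁻⁴ T.

B ≈ 108 μT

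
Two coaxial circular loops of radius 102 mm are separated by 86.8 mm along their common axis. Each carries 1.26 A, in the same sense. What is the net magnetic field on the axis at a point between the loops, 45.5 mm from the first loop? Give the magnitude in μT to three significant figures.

B ≈ 12.1 μT

Each loop contributes B = μ₀IR²/[2(R²+z²)^(3/2)] on the axis, with z measured from that loop.
Loop 1 (z = 0.0455 m): B₁ = 5.91×10⁻⁶ T. Loop 2 (z = 0.0413 m): B₂ = 6.18×10⁻⁶ T.
The fields add: B = B₁ + B₂ = 1.21×10⁻⁵ T.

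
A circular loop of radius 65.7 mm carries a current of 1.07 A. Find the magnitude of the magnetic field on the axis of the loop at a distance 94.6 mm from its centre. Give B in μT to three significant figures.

On the axis of a circular loop, B = μ₀IR² / [2(R²+z²)^(3/2)].
R² + z² = (0.0657)² + (0.0946)² = 0.01327 m², and (R²+z²)^(3/2) = 1.53×10⁻³ m³.
B = (4π×10⁻⁷ × 1.07 × 0.004316) / (2 × 1.53×10⁻³) = 1.90×10⁻⁶ T.

B ≈ 1.90 μT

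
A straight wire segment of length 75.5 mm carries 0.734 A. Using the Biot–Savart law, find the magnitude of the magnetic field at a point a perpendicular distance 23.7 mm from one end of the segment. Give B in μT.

For a finite straight segment, B = (μ₀I/4πd)(sinθ₁ + sinθ₂), where θ₁, θ₂ are the angles from the perpendicular to each end.
The perpendicular foot is at one end, so the two end-offsets along the wire are 0 and L = 0.0755 m.
sinθ₁ = 0/√(0²+0.0237²) = 0.0000; sinθ₂ = 0.0755/√(0.0755²+0.0237²) = 0.9541.
B = (4π×10⁻⁷ × 0.734) / (4π × 0.0237) × (0.0000 + 0.9541) = 2.95×10⁻⁶ T.

B ≈ 2.95 μT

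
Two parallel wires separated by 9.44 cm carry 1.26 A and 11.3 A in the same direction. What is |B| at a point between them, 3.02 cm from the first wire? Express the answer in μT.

B ≈ 26.9 μT

Each long wire gives B = μ₀I/(2πd). Distances are d₁ = 0.0302 m and d₂ = 0.0642 m.
B₁ = 8.34×10⁻⁶ T, B₂ = 3.52×10⁻⁵ T.
Between parallel currents the two contributions point in opposite directions, so they subtract. B = |B₁ − B₂| = |8.34×10⁻⁶ − 3.52×10⁻⁵| = 2.69×10⁻⁵ T.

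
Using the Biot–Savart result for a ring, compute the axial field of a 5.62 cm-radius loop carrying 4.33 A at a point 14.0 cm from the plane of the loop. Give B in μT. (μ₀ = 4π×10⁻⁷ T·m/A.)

On the axis of a circular loop, B = μ₀IR² / [2(R²+z²)^(3/2)].
R² + z² = (0.0562)² + (0.14)² = 0.02276 m², and (R²+z²)^(3/2) = 3.43×10⁻³ m³.
B = (4π×10⁻⁷ × 4.33 × 0.003158) / (2 × 3.43×10⁻³) = 2.50×10⁻⁶ T.

B ≈ 2.50 μT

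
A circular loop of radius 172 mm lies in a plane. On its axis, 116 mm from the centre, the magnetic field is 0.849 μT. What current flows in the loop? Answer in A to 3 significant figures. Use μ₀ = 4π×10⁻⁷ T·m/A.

On the axis of a loop, B = μ₀IR²/[2(R²+z²)^(3/2)], so I = 2B(R²+z²)^(3/2)/(μ₀R²).
R² + z² = 0.02958 + 0.01346 = 0.04304 m²; raised to 3/2 gives 8.93×10⁻³ m³.
I = 2 × 8.49×10⁻⁷ × 8.93×10⁻³ / (1.26×10⁻⁶ × 0.02958) = 0.408 A.

I ≈ 0.408 A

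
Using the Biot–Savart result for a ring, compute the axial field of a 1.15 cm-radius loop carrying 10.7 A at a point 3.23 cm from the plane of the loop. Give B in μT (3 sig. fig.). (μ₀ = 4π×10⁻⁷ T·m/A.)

B ≈ 22.1 μT

On the axis of a circular loop, B = μ₀IR² / [2(R²+z²)^(3/2)].
R² + z² = (0.0115)² + (0.0323)² = 0.001176 m², and (R²+z²)^(3/2) = 4.03×10⁻⁵ m³.
B = (4π×10⁻⁷ × 10.7 × 0.0001322) / (2 × 4.03×10⁻⁵) = 2.21×10⁻⁵ T.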